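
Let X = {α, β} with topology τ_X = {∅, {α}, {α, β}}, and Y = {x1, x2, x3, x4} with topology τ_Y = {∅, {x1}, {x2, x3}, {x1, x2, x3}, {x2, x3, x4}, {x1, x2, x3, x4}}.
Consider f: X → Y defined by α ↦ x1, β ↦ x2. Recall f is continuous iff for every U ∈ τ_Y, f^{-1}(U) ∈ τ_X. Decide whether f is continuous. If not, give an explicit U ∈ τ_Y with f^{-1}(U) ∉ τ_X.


f is NOT continuous.

Compute f^{-1}(U) for each U ∈ τ_Y:
  U = ∅: f^{-1}(U) = ∅ ∈ τ_X ✓.
  U = {x1}: f^{-1}(U) = {α} ∈ τ_X ✓.
  U = {x2, x3}: f^{-1}(U) = {β} ∉ τ_X ✗.
  U = {x1, x2, x3}: f^{-1}(U) = {α, β} ∈ τ_X ✓.
  U = {x2, x3, x4}: f^{-1}(U) = {β} ∉ τ_X ✗.
  U = {x1, x2, x3, x4}: f^{-1}(U) = {α, β} ∈ τ_X ✓.
Found U = {x2, x3} with f^{-1}(U) = {β} not in τ_X. Therefore f is NOT continuous.


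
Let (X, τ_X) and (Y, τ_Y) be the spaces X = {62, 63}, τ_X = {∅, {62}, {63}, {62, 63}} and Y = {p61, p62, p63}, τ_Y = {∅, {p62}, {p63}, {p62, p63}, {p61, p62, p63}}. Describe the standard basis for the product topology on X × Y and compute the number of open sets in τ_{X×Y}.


Basis B = {∅ × ∅, {62} × {p62}, {62} × {p63}, {63} × {p62}, {63} × {p63}, {62} × {p62, p63}, {62, 63} × {p62}, {62, 63} × {p63}, {63} × {p62, p63}, {62} × {p61, p62, p63}, {63} × {p61, p62, p63}, {62, 63} × {p62, p63}, {62, 63} × {p61, p62, p63}}; |τ_{X×Y}| = 25.

Enumerate products U × V with U ∈ τ_X, V ∈ τ_Y (deduplicated):
  ∅ × ∅ = {} (∅)
  {62} × {p62} = {(62,p62)}
  {62} × {p63} = {(62,p63)}
  {63} × {p62} = {(63,p62)}
  {63} × {p63} = {(63,p63)}
  {62} × {p62, p63} = {(62,p62), (62,p63)}
  {62, 63} × {p62} = {(62,p62), (63,p62)}
  {62, 63} × {p63} = {(62,p63), (63,p63)}
  {63} × {p62, p63} = {(63,p62), (63,p63)}
  {62} × {p61, p62, p63} = {(62,p61), (62,p62), (62,p63)}
  {63} × {p61, p62, p63} = {(63,p61), (63,p62), (63,p63)}
  {62, 63} × {p62, p63} = {(62,p62), (62,p63), (63,p62), (63,p63)}
  {62, 63} × {p61, p62, p63} = {(62,p61), (62,p62), (62,p63), (63,p61), (63,p62), (63,p63)}
These 13 distinct sets form the basis B.
Close under arbitrary unions to get τ_{X×Y}; counting gives |τ_{X×Y}| = 25.


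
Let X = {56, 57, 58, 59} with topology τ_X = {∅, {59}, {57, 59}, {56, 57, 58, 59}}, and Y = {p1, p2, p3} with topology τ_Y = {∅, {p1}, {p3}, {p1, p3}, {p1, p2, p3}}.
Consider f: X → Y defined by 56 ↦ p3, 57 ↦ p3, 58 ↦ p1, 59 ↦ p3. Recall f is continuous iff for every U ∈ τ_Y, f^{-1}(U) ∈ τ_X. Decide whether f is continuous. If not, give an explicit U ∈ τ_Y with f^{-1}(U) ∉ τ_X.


f is NOT continuous.

Compute f^{-1}(U) for each U ∈ τ_Y:
  U = ∅: f^{-1}(U) = ∅ ∈ τ_X ✓.
  U = {p1}: f^{-1}(U) = {58} ∉ τ_X ✗.
  U = {p3}: f^{-1}(U) = {56, 57, 59} ∉ τ_X ✗.
  U = {p1, p3}: f^{-1}(U) = {56, 57, 58, 59} ∈ τ_X ✓.
  U = {p1, p2, p3}: f^{-1}(U) = {56, 57, 58, 59} ∈ τ_X ✓.
Found U = {p1} with f^{-1}(U) = {58} not in τ_X. Therefore f is NOT continuous.


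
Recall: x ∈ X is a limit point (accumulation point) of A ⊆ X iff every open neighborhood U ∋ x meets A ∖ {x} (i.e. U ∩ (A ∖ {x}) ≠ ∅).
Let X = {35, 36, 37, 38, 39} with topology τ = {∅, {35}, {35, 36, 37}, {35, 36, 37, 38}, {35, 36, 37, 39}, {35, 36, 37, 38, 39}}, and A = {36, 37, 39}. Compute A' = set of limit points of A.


A' = {36, 37, 38, 39}

For each x ∈ X, list the open sets U ∈ τ with x ∈ U, then check whether U ∩ (A ∖ {x}) ≠ ∅ for every such U.
  x = 35: open {35} ∋ x has {35} ∩ (A ∖ {35}) = ∅, so x is NOT a limit point.
  x = 36: opens ∋ x are {35, 36, 37}, {35, 36, 37, 38}, {35, 36, 37, 39}, {35, 36, 37, 38, 39}; each meets A ∖ {36}, so x IS a limit point.
  x = 37: opens ∋ x are {35, 36, 37}, {35, 36, 37, 38}, {35, 36, 37, 39}, {35, 36, 37, 38, 39}; each meets A ∖ {37}, so x IS a limit point.
  x = 38: opens ∋ x are {35, 36, 37, 38}, {35, 36, 37, 38, 39}; each meets A ∖ {38}, so x IS a limit point.
  x = 39: opens ∋ x are {35, 36, 37, 39}, {35, 36, 37, 38, 39}; each meets A ∖ {39}, so x IS a limit point.
Collecting: A' = {36, 37, 38, 39}.


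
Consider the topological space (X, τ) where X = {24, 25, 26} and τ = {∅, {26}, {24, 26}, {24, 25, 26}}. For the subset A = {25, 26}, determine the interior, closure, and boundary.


int(A) = {26}, cl(A) = {24, 25, 26}, ∂A = {24, 25}.

Closed sets in (X, τ) are complements of opens:
  closed(X, τ) = {∅, {25}, {24, 25}, {24, 25, 26}}.
int(A) = ⋃ {U ∈ τ : U ⊆ A}. Opens contained in A: ∅, {26}.
Taking the union of these: int(A) = {26}.
cl(A) = ⋂ {C closed : A ⊆ C}. Closed sets containing A: {24, 25, 26}.
Intersecting these: cl(A) = {24, 25, 26}.
∂A = cl(A) ∖ int(A) = {24, 25, 26} ∖ {26} = {24, 25}.


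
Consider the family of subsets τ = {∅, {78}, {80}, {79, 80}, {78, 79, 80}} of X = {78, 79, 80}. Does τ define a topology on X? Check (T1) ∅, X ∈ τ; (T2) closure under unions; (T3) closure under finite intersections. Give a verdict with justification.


τ is NOT a topology on X.

Axiom (T1): ∅ ∈ τ? Yes; X ∈ τ? Yes.
Axiom (T2/T3): check pairwise unions and intersections of members of τ.
Counterexample for (T2): {78} ∪ {80} = {78, 80} ∉ τ. Therefore τ is NOT a topology.


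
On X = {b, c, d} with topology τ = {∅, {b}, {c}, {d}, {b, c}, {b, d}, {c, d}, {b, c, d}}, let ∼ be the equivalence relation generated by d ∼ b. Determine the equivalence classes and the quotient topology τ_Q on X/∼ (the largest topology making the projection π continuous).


X/∼ = {[b=d], [c]}; |τ_Q| = 4.

Equivalence classes: [b=d], [c].
Quotient map π: X → X/∼ sends b ↦ [b=d], c ↦ [c], d ↦ [b=d].
For each subset V ⊆ X/∼, compute π^{-1}(V) ⊆ X and check whether π^{-1}(V) ∈ τ. V is open in τ_Q iff π^{-1}(V) ∈ τ.
  V = {}: π^{-1}(V) = ∅ ∈ τ ✓.
  V = {[b=d]}: π^{-1}(V) = {b, d} ∈ τ ✓.
  V = {[c]}: π^{-1}(V) = {c} ∈ τ ✓.
  V = {[b=d], [c]}: π^{-1}(V) = {b, c, d} ∈ τ ✓.
Open sets in the quotient: τ_Q = {{}, {[b=d]}, {[c]}, {[b=d], [c]}} (4 elements).


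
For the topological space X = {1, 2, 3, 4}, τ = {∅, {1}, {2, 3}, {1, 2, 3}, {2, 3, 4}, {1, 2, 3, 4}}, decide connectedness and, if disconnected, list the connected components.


(X, τ) is disconnected; components = [{1}, {2, 3, 4}].

Find clopen sets (U ∈ τ with X ∖ U ∈ τ):
  U = ∅, X ∖ U = {1, 2, 3, 4} — both open, so U is clopen.
  U = {1}, X ∖ U = {2, 3, 4} — both open, so U is clopen.
  U = {2, 3, 4}, X ∖ U = {1} — both open, so U is clopen.
  U = {1, 2, 3, 4}, X ∖ U = ∅ — both open, so U is clopen.
Nontrivial clopen(s) exist: e.g. {2, 3, 4}. So (X, τ) is disconnected.
Compute connected components by grouping points that agree on all clopens:
  component: {1}
  component: {2, 3, 4}


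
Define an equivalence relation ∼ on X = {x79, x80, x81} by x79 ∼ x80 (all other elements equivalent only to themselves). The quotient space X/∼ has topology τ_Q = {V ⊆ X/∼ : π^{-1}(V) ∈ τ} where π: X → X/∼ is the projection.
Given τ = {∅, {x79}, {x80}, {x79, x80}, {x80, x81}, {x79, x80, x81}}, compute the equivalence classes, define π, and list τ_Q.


X/∼ = {[x79=x80], [x81]}; |τ_Q| = 3.

Equivalence classes: [x79=x80], [x81].
Quotient map π: X → X/∼ sends x79 ↦ [x79=x80], x80 ↦ [x79=x80], x81 ↦ [x81].
For each subset V ⊆ X/∼, compute π^{-1}(V) ⊆ X and check whether π^{-1}(V) ∈ τ. V is open in τ_Q iff π^{-1}(V) ∈ τ.
  V = {}: π^{-1}(V) = ∅ ∈ τ ✓.
  V = {[x79=x80]}: π^{-1}(V) = {x79, x80} ∈ τ ✓.
  V = {[x81]}: π^{-1}(V) = {x81} ∉ τ ✗.
  V = {[x79=x80], [x81]}: π^{-1}(V) = {x79, x80, x81} ∈ τ ✓.
Open sets in the quotient: τ_Q = {{}, {[x79=x80]}, {[x79=x80], [x81]}} (3 elements).


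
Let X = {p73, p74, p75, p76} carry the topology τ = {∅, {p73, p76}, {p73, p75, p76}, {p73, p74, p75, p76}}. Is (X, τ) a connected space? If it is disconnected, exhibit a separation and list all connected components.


(X, τ) is connected.

Find clopen sets (U ∈ τ with X ∖ U ∈ τ):
  U = ∅, X ∖ U = {p73, p74, p75, p76} — both open, so U is clopen.
  U = {p73, p74, p75, p76}, X ∖ U = ∅ — both open, so U is clopen.
Only trivial clopens (∅ and X) exist, so (X, τ) is connected.
Compute connected components by grouping points that agree on all clopens:
  component: {p73, p74, p75, p76}


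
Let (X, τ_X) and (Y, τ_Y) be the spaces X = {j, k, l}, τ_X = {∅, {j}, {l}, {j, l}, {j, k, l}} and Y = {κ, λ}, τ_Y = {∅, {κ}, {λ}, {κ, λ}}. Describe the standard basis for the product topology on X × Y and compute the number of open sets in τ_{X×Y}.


Basis B = {∅ × ∅, {j} × {κ}, {j} × {λ}, {l} × {κ}, {l} × {λ}, {j} × {κ, λ}, {j, l} × {κ}, {j, l} × {λ}, {l} × {κ, λ}, {j, k, l} × {κ}, {j, k, l} × {λ}, {j, l} × {κ, λ}, {j, k, l} × {κ, λ}}; |τ_{X×Y}| = 25.

Enumerate products U × V with U ∈ τ_X, V ∈ τ_Y (deduplicated):
  ∅ × ∅ = {} (∅)
  {j} × {κ} = {(j,κ)}
  {j} × {λ} = {(j,λ)}
  {l} × {κ} = {(l,κ)}
  {l} × {λ} = {(l,λ)}
  {j} × {κ, λ} = {(j,κ), (j,λ)}
  {j, l} × {κ} = {(j,κ), (l,κ)}
  {j, l} × {λ} = {(j,λ), (l,λ)}
  {l} × {κ, λ} = {(l,κ), (l,λ)}
  {j, k, l} × {κ} = {(j,κ), (k,κ), (l,κ)}
  {j, k, l} × {λ} = {(j,λ), (k,λ), (l,λ)}
  {j, l} × {κ, λ} = {(j,κ), (j,λ), (l,κ), (l,λ)}
  {j, k, l} × {κ, λ} = {(j,κ), (j,λ), (k,κ), (k,λ), (l,κ), (l,λ)}
These 13 distinct sets form the basis B.
Close under arbitrary unions to get τ_{X×Y}; counting gives |τ_{X×Y}| = 25.


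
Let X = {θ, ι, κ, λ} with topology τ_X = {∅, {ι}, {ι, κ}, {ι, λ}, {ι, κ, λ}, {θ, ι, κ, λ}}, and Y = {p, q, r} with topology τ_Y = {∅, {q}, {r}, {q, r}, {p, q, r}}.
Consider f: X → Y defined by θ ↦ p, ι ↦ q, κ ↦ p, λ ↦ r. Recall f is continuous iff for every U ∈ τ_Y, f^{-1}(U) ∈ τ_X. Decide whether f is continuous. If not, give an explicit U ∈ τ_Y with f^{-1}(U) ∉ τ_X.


f is NOT continuous.

Compute f^{-1}(U) for each U ∈ τ_Y:
  U = ∅: f^{-1}(U) = ∅ ∈ τ_X ✓.
  U = {q}: f^{-1}(U) = {ι} ∈ τ_X ✓.
  U = {r}: f^{-1}(U) = {λ} ∉ τ_X ✗.
  U = {q, r}: f^{-1}(U) = {ι, λ} ∈ τ_X ✓.
  U = {p, q, r}: f^{-1}(U) = {θ, ι, κ, λ} ∈ τ_X ✓.
Found U = {r} with f^{-1}(U) = {λ} not in τ_X. Therefore f is NOT continuous.


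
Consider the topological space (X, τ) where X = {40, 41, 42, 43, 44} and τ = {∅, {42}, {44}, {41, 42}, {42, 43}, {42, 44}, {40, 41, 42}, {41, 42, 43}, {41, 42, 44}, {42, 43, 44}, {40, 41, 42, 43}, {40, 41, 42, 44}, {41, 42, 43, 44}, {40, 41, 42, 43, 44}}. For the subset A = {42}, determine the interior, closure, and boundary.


int(A) = {42}, cl(A) = {40, 41, 42, 43}, ∂A = {40, 41, 43}.

Closed sets in (X, τ) are complements of opens:
  closed(X, τ) = {∅, {40}, {43}, {44}, {40, 41}, {40, 43}, {40, 44}, {43, 44}, {40, 41, 43}, {40, 41, 44}, {40, 43, 44}, {40, 41, 42, 43}, {40, 41, 43, 44}, {40, 41, 42, 43, 44}}.
int(A) = ⋃ {U ∈ τ : U ⊆ A}. Opens contained in A: ∅, {42}.
Taking the union of these: int(A) = {42}.
cl(A) = ⋂ {C closed : A ⊆ C}. Closed sets containing A: {40, 41, 42, 43}, {40, 41, 42, 43, 44}.
Intersecting these: cl(A) = {40, 41, 42, 43}.
∂A = cl(A) ∖ int(A) = {40, 41, 42, 43} ∖ {42} = {40, 41, 43}.


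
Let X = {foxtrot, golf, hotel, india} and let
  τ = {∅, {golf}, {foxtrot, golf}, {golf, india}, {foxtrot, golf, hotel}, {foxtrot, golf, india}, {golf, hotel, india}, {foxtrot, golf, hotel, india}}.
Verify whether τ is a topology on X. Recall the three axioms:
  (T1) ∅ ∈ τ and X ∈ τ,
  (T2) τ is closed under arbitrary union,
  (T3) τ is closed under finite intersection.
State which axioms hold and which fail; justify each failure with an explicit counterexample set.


τ is NOT a topology on X.

Axiom (T1): ∅ ∈ τ? Yes; X ∈ τ? Yes.
Axiom (T2/T3): check pairwise unions and intersections of members of τ.
Counterexample for (T3): {foxtrot, golf, hotel} ∩ {golf, hotel, india} = {golf, hotel} ∉ τ. Therefore τ is NOT a topology.


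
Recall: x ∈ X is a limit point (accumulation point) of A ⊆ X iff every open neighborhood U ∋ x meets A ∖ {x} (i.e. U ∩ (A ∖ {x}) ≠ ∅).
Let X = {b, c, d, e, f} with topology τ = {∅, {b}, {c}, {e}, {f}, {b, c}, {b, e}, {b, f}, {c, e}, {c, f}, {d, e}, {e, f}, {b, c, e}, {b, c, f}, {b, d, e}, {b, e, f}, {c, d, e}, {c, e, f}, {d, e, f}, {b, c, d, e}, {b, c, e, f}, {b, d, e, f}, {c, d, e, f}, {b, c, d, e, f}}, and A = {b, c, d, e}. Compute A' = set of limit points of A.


A' = {d}

For each x ∈ X, list the open sets U ∈ τ with x ∈ U, then check whether U ∩ (A ∖ {x}) ≠ ∅ for every such U.
  x = b: open {b} ∋ x has {b} ∩ (A ∖ {b}) = ∅, so x is NOT a limit point.
  x = c: open {c} ∋ x has {c} ∩ (A ∖ {c}) = ∅, so x is NOT a limit point.
  x = d: opens ∋ x are {d, e}, {b, d, e}, {c, d, e}, {d, e, f}, {b, c, d, e}, {b, d, e, f}, {c, d, e, f}, {b, c, d, e, f}; each meets A ∖ {d}, so x IS a limit point.
  x = e: open {e} ∋ x has {e} ∩ (A ∖ {e}) = ∅, so x is NOT a limit point.
  x = f: open {f} ∋ x has {f} ∩ (A ∖ {f}) = ∅, so x is NOT a limit point.
Collecting: A' = {d}.


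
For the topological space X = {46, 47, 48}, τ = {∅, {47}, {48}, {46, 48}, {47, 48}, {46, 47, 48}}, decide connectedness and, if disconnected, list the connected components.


(X, τ) is disconnected; components = [{47}, {46, 48}].

Find clopen sets (U ∈ τ with X ∖ U ∈ τ):
  U = ∅, X ∖ U = {46, 47, 48} — both open, so U is clopen.
  U = {47}, X ∖ U = {46, 48} — both open, so U is clopen.
  U = {46, 48}, X ∖ U = {47} — both open, so U is clopen.
  U = {46, 47, 48}, X ∖ U = ∅ — both open, so U is clopen.
Nontrivial clopen(s) exist: e.g. {47}. So (X, τ) is disconnected.
Compute connected components by grouping points that agree on all clopens:
  component: {47}
  component: {46, 48}


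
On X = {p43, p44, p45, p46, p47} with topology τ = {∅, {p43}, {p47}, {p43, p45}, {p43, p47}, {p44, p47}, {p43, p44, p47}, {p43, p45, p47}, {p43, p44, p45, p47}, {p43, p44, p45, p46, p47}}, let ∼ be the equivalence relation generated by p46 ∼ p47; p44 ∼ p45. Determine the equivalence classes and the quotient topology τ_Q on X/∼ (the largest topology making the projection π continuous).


X/∼ = {[p43], [p44=p45], [p46=p47]}; |τ_Q| = 3.

Equivalence classes: [p43], [p44=p45], [p46=p47].
Quotient map π: X → X/∼ sends p43 ↦ [p43], p44 ↦ [p44=p45], p45 ↦ [p44=p45], p46 ↦ [p46=p47], p47 ↦ [p46=p47].
For each subset V ⊆ X/∼, compute π^{-1}(V) ⊆ X and check whether π^{-1}(V) ∈ τ. V is open in τ_Q iff π^{-1}(V) ∈ τ.
  V = {}: π^{-1}(V) = ∅ ∈ τ ✓.
  V = {[p43]}: π^{-1}(V) = {p43} ∈ τ ✓.
  V = {[p44=p45]}: π^{-1}(V) = {p44, p45} ∉ τ ✗.
  V = {[p43], [p44=p45]}: π^{-1}(V) = {p43, p44, p45} ∉ τ ✗.
  V = {[p46=p47]}: π^{-1}(V) = {p46, p47} ∉ τ ✗.
  V = {[p43], [p46=p47]}: π^{-1}(V) = {p43, p46, p47} ∉ τ ✗.
  V = {[p44=p45], [p46=p47]}: π^{-1}(V) = {p44, p45, p46, p47} ∉ τ ✗.
  V = {[p43], [p44=p45], [p46=p47]}: π^{-1}(V) = {p43, p44, p45, p46, p47} ∈ τ ✓.
Open sets in the quotient: τ_Q = {{}, {[p43]}, {[p43], [p44=p45], [p46=p47]}} (3 elements).


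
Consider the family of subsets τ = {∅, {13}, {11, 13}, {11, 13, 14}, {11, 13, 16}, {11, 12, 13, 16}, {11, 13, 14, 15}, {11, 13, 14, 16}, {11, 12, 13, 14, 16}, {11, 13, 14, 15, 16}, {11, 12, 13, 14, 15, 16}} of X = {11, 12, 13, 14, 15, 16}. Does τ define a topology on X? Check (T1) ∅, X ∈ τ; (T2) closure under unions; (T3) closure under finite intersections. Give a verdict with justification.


τ IS a topology on X.

Axiom (T1): ∅ ∈ τ? Yes; X ∈ τ? Yes.
Axiom (T2/T3): check pairwise unions and intersections of members of τ.
All pairwise intersections and unions checked — each lies in τ. Therefore τ satisfies (T1), (T2), (T3): it IS a topology on X.


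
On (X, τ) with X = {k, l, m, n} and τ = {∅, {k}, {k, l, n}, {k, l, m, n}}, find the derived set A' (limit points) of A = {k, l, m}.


A' = {l, m, n}

For each x ∈ X, list the open sets U ∈ τ with x ∈ U, then check whether U ∩ (A ∖ {x}) ≠ ∅ for every such U.
  x = k: open {k} ∋ x has {k} ∩ (A ∖ {k}) = ∅, so x is NOT a limit point.
  x = l: opens ∋ x are {k, l, n}, {k, l, m, n}; each meets A ∖ {l}, so x IS a limit point.
  x = m: opens ∋ x are {k, l, m, n}; each meets A ∖ {m}, so x IS a limit point.
  x = n: opens ∋ x are {k, l, n}, {k, l, m, n}; each meets A ∖ {n}, so x IS a limit point.
Collecting: A' = {l, m, n}.


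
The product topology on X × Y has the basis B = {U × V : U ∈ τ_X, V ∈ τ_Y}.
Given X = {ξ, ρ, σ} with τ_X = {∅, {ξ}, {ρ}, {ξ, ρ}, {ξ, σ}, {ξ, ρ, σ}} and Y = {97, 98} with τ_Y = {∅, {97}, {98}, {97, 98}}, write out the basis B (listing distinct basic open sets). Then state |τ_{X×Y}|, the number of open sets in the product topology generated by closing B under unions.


Basis B = {∅ × ∅, {ξ} × {97}, {ξ} × {98}, {ρ} × {97}, {ρ} × {98}, {ξ} × {97, 98}, {ξ, ρ} × {97}, {ξ, σ} × {97}, {ξ, ρ} × {98}, {ξ, σ} × {98}, {ρ} × {97, 98}, {ξ, ρ, σ} × {97}, {ξ, ρ, σ} × {98}, {ξ, ρ} × {97, 98}, {ξ, σ} × {97, 98}, {ξ, ρ, σ} × {97, 98}}; |τ_{X×Y}| = 36.

Enumerate products U × V with U ∈ τ_X, V ∈ τ_Y (deduplicated):
  ∅ × ∅ = {} (∅)
  {ξ} × {97} = {(ξ,97)}
  {ξ} × {98} = {(ξ,98)}
  {ρ} × {97} = {(ρ,97)}
  {ρ} × {98} = {(ρ,98)}
  {ξ} × {97, 98} = {(ξ,97), (ξ,98)}
  {ξ, ρ} × {97} = {(ξ,97), (ρ,97)}
  {ξ, σ} × {97} = {(ξ,97), (σ,97)}
  {ξ, ρ} × {98} = {(ξ,98), (ρ,98)}
  {ξ, σ} × {98} = {(ξ,98), (σ,98)}
  {ρ} × {97, 98} = {(ρ,97), (ρ,98)}
  {ξ, ρ, σ} × {97} = {(ξ,97), (ρ,97), (σ,97)}
  {ξ, ρ, σ} × {98} = {(ξ,98), (ρ,98), (σ,98)}
  {ξ, ρ} × {97, 98} = {(ξ,97), (ξ,98), (ρ,97), (ρ,98)}
  {ξ, σ} × {97, 98} = {(ξ,97), (ξ,98), (σ,97), (σ,98)}
  {ξ, ρ, σ} × {97, 98} = {(ξ,97), (ξ,98), (ρ,97), (ρ,98), (σ,97), (σ,98)}
These 16 distinct sets form the basis B.
Close under arbitrary unions to get τ_{X×Y}; counting gives |τ_{X×Y}| = 36.


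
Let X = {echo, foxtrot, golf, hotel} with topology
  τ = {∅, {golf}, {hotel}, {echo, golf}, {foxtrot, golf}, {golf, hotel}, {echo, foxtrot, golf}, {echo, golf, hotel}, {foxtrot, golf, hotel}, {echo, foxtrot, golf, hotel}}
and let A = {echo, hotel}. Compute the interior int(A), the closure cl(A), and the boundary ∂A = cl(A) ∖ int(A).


int(A) = {hotel}, cl(A) = {echo, hotel}, ∂A = {echo}.

Closed sets in (X, τ) are complements of opens:
  closed(X, τ) = {∅, {echo}, {foxtrot}, {hotel}, {echo, foxtrot}, {echo, hotel}, {foxtrot, hotel}, {echo, foxtrot, golf}, {echo, foxtrot, hotel}, {echo, foxtrot, golf, hotel}}.
int(A) = ⋃ {U ∈ τ : U ⊆ A}. Opens contained in A: ∅, {hotel}.
Taking the union of these: int(A) = {hotel}.
cl(A) = ⋂ {C closed : A ⊆ C}. Closed sets containing A: {echo, hotel}, {echo, foxtrot, hotel}, {echo, foxtrot, golf, hotel}.
Intersecting these: cl(A) = {echo, hotel}.
∂A = cl(A) ∖ int(A) = {echo, hotel} ∖ {hotel} = {echo}.


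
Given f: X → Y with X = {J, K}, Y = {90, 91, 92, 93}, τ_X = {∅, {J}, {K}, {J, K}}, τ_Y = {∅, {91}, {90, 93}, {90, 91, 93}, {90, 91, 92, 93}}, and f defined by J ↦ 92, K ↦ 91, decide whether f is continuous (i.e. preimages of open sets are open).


f IS continuous.

Compute f^{-1}(U) for each U ∈ τ_Y:
  U = ∅: f^{-1}(U) = ∅ ∈ τ_X ✓.
  U = {91}: f^{-1}(U) = {K} ∈ τ_X ✓.
  U = {90, 93}: f^{-1}(U) = ∅ ∈ τ_X ✓.
  U = {90, 91, 93}: f^{-1}(U) = {K} ∈ τ_X ✓.
  U = {90, 91, 92, 93}: f^{-1}(U) = {J, K} ∈ τ_X ✓.
Every preimage lies in τ_X, so f IS continuous.


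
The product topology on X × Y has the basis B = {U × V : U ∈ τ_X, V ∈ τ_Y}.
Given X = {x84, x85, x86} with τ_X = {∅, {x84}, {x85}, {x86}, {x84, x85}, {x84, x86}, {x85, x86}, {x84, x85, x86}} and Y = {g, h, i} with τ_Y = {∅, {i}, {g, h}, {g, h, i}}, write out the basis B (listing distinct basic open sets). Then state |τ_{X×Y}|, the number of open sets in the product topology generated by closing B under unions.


Basis B = {∅ × ∅, {x84} × {i}, {x85} × {i}, {x86} × {i}, {x84} × {g, h}, {x84, x85} × {i}, {x84, x86} × {i}, {x85} × {g, h}, {x85, x86} × {i}, {x86} × {g, h}, {x84} × {g, h, i}, {x84, x85, x86} × {i}, {x85} × {g, h, i}, {x86} × {g, h, i}, {x84, x85} × {g, h}, {x84, x86} × {g, h}, {x85, x86} × {g, h}, {x84, x85} × {g, h, i}, {x84, x86} × {g, h, i}, {x84, x85, x86} × {g, h}, {x85, x86} × {g, h, i}, {x84, x85, x86} × {g, h, i}}; |τ_{X×Y}| = 64.

Enumerate products U × V with U ∈ τ_X, V ∈ τ_Y (deduplicated):
  ∅ × ∅ = {} (∅)
  {x84} × {i} = {(x84,i)}
  {x85} × {i} = {(x85,i)}
  {x86} × {i} = {(x86,i)}
  {x84} × {g, h} = {(x84,g), (x84,h)}
  {x84, x85} × {i} = {(x84,i), (x85,i)}
  {x84, x86} × {i} = {(x84,i), (x86,i)}
  {x85} × {g, h} = {(x85,g), (x85,h)}
  {x85, x86} × {i} = {(x85,i), (x86,i)}
  {x86} × {g, h} = {(x86,g), (x86,h)}
  {x84} × {g, h, i} = {(x84,g), (x84,h), (x84,i)}
  {x84, x85, x86} × {i} = {(x84,i), (x85,i), (x86,i)}
  {x85} × {g, h, i} = {(x85,g), (x85,h), (x85,i)}
  {x86} × {g, h, i} = {(x86,g), (x86,h), (x86,i)}
  {x84, x85} × {g, h} = {(x84,g), (x84,h), (x85,g), (x85,h)}
  {x84, x86} × {g, h} = {(x84,g), (x84,h), (x86,g), (x86,h)}
  {x85, x86} × {g, h} = {(x85,g), (x85,h), (x86,g), (x86,h)}
  {x84, x85} × {g, h, i} = {(x84,g), (x84,h), (x84,i), (x85,g), (x85,h), (x85,i)}
  {x84, x86} × {g, h, i} = {(x84,g), (x84,h), (x84,i), (x86,g), (x86,h), (x86,i)}
  {x84, x85, x86} × {g, h} = {(x84,g), (x84,h), (x85,g), (x85,h), (x86,g), (x86,h)}
  {x85, x86} × {g, h, i} = {(x85,g), (x85,h), (x85,i), (x86,g), (x86,h), (x86,i)}
  {x84, x85, x86} × {g, h, i} = {(x84,g), (x84,h), (x84,i), (x85,g), (x85,h), (x85,i), (x86,g), (x86,h), (x86,i)}
These 22 distinct sets form the basis B.
Close under arbitrary unions to get τ_{X×Y}; counting gives |τ_{X×Y}| = 64.


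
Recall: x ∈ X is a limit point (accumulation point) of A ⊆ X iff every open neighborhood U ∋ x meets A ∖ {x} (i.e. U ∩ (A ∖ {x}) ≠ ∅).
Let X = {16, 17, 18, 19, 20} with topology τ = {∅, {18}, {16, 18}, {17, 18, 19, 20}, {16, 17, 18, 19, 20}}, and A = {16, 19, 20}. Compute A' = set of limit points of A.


A' = {17, 19, 20}

For each x ∈ X, list the open sets U ∈ τ with x ∈ U, then check whether U ∩ (A ∖ {x}) ≠ ∅ for every such U.
  x = 16: open {16, 18} ∋ x has {16, 18} ∩ (A ∖ {16}) = ∅, so x is NOT a limit point.
  x = 17: opens ∋ x are {17, 18, 19, 20}, {16, 17, 18, 19, 20}; each meets A ∖ {17}, so x IS a limit point.
  x = 18: open {18} ∋ x has {18} ∩ (A ∖ {18}) = ∅, so x is NOT a limit point.
  x = 19: opens ∋ x are {17, 18, 19, 20}, {16, 17, 18, 19, 20}; each meets A ∖ {19}, so x IS a limit point.
  x = 20: opens ∋ x are {17, 18, 19, 20}, {16, 17, 18, 19, 20}; each meets A ∖ {20}, so x IS a limit point.
Collecting: A' = {17, 19, 20}.


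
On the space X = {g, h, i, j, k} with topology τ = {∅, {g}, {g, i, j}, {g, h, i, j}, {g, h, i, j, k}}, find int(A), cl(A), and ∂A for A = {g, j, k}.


int(A) = {g}, cl(A) = {g, h, i, j, k}, ∂A = {h, i, j, k}.

Closed sets in (X, τ) are complements of opens:
  closed(X, τ) = {∅, {k}, {h, k}, {h, i, j, k}, {g, h, i, j, k}}.
int(A) = ⋃ {U ∈ τ : U ⊆ A}. Opens contained in A: ∅, {g}.
Taking the union of these: int(A) = {g}.
cl(A) = ⋂ {C closed : A ⊆ C}. Closed sets containing A: {g, h, i, j, k}.
Intersecting these: cl(A) = {g, h, i, j, k}.
∂A = cl(A) ∖ int(A) = {g, h, i, j, k} ∖ {g} = {h, i, j, k}.


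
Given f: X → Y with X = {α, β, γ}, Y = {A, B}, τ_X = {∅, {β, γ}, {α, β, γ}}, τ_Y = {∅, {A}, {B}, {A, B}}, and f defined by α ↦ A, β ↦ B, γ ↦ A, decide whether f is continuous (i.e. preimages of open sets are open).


f is NOT continuous.

Compute f^{-1}(U) for each U ∈ τ_Y:
  U = ∅: f^{-1}(U) = ∅ ∈ τ_X ✓.
  U = {A}: f^{-1}(U) = {α, γ} ∉ τ_X ✗.
  U = {B}: f^{-1}(U) = {β} ∉ τ_X ✗.
  U = {A, B}: f^{-1}(U) = {α, β, γ} ∈ τ_X ✓.
Found U = {A} with f^{-1}(U) = {α, γ} not in τ_X. Therefore f is NOT continuous.


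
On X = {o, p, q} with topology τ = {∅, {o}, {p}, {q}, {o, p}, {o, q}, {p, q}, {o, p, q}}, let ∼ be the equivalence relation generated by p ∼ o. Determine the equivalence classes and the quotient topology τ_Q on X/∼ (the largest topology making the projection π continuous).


X/∼ = {[o=p], [q]}; |τ_Q| = 4.

Equivalence classes: [o=p], [q].
Quotient map π: X → X/∼ sends o ↦ [o=p], p ↦ [o=p], q ↦ [q].
For each subset V ⊆ X/∼, compute π^{-1}(V) ⊆ X and check whether π^{-1}(V) ∈ τ. V is open in τ_Q iff π^{-1}(V) ∈ τ.
  V = {}: π^{-1}(V) = ∅ ∈ τ ✓.
  V = {[o=p]}: π^{-1}(V) = {o, p} ∈ τ ✓.
  V = {[q]}: π^{-1}(V) = {q} ∈ τ ✓.
  V = {[o=p], [q]}: π^{-1}(V) = {o, p, q} ∈ τ ✓.
Open sets in the quotient: τ_Q = {{}, {[o=p]}, {[q]}, {[o=p], [q]}} (4 elements).


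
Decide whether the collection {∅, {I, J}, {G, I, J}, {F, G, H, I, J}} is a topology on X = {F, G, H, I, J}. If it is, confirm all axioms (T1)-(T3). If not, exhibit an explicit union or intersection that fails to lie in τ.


τ IS a topology on X.

Axiom (T1): ∅ ∈ τ? Yes; X ∈ τ? Yes.
Axiom (T2/T3): check pairwise unions and intersections of members of τ.
All pairwise intersections and unions checked — each lies in τ. Therefore τ satisfies (T1), (T2), (T3): it IS a topology on X.


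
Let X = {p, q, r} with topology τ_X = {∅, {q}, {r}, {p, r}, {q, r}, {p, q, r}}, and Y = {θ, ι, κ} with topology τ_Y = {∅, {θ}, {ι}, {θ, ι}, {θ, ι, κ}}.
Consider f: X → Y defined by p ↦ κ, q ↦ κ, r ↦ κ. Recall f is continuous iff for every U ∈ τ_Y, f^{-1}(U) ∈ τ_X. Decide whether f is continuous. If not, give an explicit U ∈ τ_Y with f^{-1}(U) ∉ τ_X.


f IS continuous.

Compute f^{-1}(U) for each U ∈ τ_Y:
  U = ∅: f^{-1}(U) = ∅ ∈ τ_X ✓.
  U = {θ}: f^{-1}(U) = ∅ ∈ τ_X ✓.
  U = {ι}: f^{-1}(U) = ∅ ∈ τ_X ✓.
  U = {θ, ι}: f^{-1}(U) = ∅ ∈ τ_X ✓.
  U = {θ, ι, κ}: f^{-1}(U) = {p, q, r} ∈ τ_X ✓.
Every preimage lies in τ_X, so f IS continuous.


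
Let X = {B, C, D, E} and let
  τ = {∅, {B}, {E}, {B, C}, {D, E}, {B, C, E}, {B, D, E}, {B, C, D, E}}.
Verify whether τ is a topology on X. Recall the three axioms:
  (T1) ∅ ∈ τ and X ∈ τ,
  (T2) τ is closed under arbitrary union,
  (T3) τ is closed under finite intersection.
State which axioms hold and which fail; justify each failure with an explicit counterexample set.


τ is NOT a topology on X.

Axiom (T1): ∅ ∈ τ? Yes; X ∈ τ? Yes.
Axiom (T2/T3): check pairwise unions and intersections of members of τ.
Counterexample for (T2): {B} ∪ {E} = {B, E} ∉ τ. Therefore τ is NOT a topology.


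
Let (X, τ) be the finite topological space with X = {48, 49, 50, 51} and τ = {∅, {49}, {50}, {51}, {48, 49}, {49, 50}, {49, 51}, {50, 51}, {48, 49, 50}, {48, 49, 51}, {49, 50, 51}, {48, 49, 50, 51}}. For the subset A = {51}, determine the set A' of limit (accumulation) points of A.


A' = ∅

For each x ∈ X, list the open sets U ∈ τ with x ∈ U, then check whether U ∩ (A ∖ {x}) ≠ ∅ for every such U.
  x = 48: open {48, 49} ∋ x has {48, 49} ∩ (A ∖ {48}) = ∅, so x is NOT a limit point.
  x = 49: open {49} ∋ x has {49} ∩ (A ∖ {49}) = ∅, so x is NOT a limit point.
  x = 50: open {50} ∋ x has {50} ∩ (A ∖ {50}) = ∅, so x is NOT a limit point.
  x = 51: open {51} ∋ x has {51} ∩ (A ∖ {51}) = ∅, so x is NOT a limit point.
Collecting: A' = ∅.


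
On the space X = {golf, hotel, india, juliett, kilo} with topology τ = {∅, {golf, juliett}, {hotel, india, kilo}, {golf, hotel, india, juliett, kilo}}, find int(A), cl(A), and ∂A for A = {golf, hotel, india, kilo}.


int(A) = {hotel, india, kilo}, cl(A) = {golf, hotel, india, juliett, kilo}, ∂A = {golf, juliett}.

Closed sets in (X, τ) are complements of opens:
  closed(X, τ) = {∅, {golf, juliett}, {hotel, india, kilo}, {golf, hotel, india, juliett, kilo}}.
int(A) = ⋃ {U ∈ τ : U ⊆ A}. Opens contained in A: ∅, {hotel, india, kilo}.
Taking the union of these: int(A) = {hotel, india, kilo}.
cl(A) = ⋂ {C closed : A ⊆ C}. Closed sets containing A: {golf, hotel, india, juliett, kilo}.
Intersecting these: cl(A) = {golf, hotel, india, juliett, kilo}.
∂A = cl(A) ∖ int(A) = {golf, hotel, india, juliett, kilo} ∖ {hotel, india, kilo} = {golf, juliett}.


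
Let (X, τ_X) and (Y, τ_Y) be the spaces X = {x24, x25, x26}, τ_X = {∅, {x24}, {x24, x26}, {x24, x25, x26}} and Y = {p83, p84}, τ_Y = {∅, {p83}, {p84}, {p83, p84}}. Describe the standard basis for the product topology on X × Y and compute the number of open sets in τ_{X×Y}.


Basis B = {∅ × ∅, {x24} × {p83}, {x24} × {p84}, {x24} × {p83, p84}, {x24, x26} × {p83}, {x24, x26} × {p84}, {x24, x25, x26} × {p83}, {x24, x25, x26} × {p84}, {x24, x26} × {p83, p84}, {x24, x25, x26} × {p83, p84}}; |τ_{X×Y}| = 16.

Enumerate products U × V with U ∈ τ_X, V ∈ τ_Y (deduplicated):
  ∅ × ∅ = {} (∅)
  {x24} × {p83} = {(x24,p83)}
  {x24} × {p84} = {(x24,p84)}
  {x24} × {p83, p84} = {(x24,p83), (x24,p84)}
  {x24, x26} × {p83} = {(x24,p83), (x26,p83)}
  {x24, x26} × {p84} = {(x24,p84), (x26,p84)}
  {x24, x25, x26} × {p83} = {(x24,p83), (x25,p83), (x26,p83)}
  {x24, x25, x26} × {p84} = {(x24,p84), (x25,p84), (x26,p84)}
  {x24, x26} × {p83, p84} = {(x24,p83), (x24,p84), (x26,p83), (x26,p84)}
  {x24, x25, x26} × {p83, p84} = {(x24,p83), (x24,p84), (x25,p83), (x25,p84), (x26,p83), (x26,p84)}
These 10 distinct sets form the basis B.
Close under arbitrary unions to get τ_{X×Y}; counting gives |τ_{X×Y}| = 16.


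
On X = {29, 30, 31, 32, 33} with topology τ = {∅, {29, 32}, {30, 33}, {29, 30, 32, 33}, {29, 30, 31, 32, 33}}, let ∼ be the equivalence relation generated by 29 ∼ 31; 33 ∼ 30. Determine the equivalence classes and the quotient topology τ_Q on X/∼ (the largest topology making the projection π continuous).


X/∼ = {[29=31], [30=33], [32]}; |τ_Q| = 3.

Equivalence classes: [29=31], [30=33], [32].
Quotient map π: X → X/∼ sends 29 ↦ [29=31], 30 ↦ [30=33], 31 ↦ [29=31], 32 ↦ [32], 33 ↦ [30=33].
For each subset V ⊆ X/∼, compute π^{-1}(V) ⊆ X and check whether π^{-1}(V) ∈ τ. V is open in τ_Q iff π^{-1}(V) ∈ τ.
  V = {}: π^{-1}(V) = ∅ ∈ τ ✓.
  V = {[29=31]}: π^{-1}(V) = {29, 31} ∉ τ ✗.
  V = {[30=33]}: π^{-1}(V) = {30, 33} ∈ τ ✓.
  V = {[29=31], [30=33]}: π^{-1}(V) = {29, 30, 31, 33} ∉ τ ✗.
  V = {[32]}: π^{-1}(V) = {32} ∉ τ ✗.
  V = {[29=31], [32]}: π^{-1}(V) = {29, 31, 32} ∉ τ ✗.
  V = {[30=33], [32]}: π^{-1}(V) = {30, 32, 33} ∉ τ ✗.
  V = {[29=31], [30=33], [32]}: π^{-1}(V) = {29, 30, 31, 32, 33} ∈ τ ✓.
Open sets in the quotient: τ_Q = {{}, {[30=33]}, {[29=31], [30=33], [32]}} (3 elements).


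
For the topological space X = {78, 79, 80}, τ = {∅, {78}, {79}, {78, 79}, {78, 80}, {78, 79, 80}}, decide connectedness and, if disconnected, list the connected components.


(X, τ) is disconnected; components = [{79}, {78, 80}].

Find clopen sets (U ∈ τ with X ∖ U ∈ τ):
  U = ∅, X ∖ U = {78, 79, 80} — both open, so U is clopen.
  U = {79}, X ∖ U = {78, 80} — both open, so U is clopen.
  U = {78, 80}, X ∖ U = {79} — both open, so U is clopen.
  U = {78, 79, 80}, X ∖ U = ∅ — both open, so U is clopen.
Nontrivial clopen(s) exist: e.g. {78, 80}. So (X, τ) is disconnected.
Compute connected components by grouping points that agree on all clopens:
  component: {79}
  component: {78, 80}


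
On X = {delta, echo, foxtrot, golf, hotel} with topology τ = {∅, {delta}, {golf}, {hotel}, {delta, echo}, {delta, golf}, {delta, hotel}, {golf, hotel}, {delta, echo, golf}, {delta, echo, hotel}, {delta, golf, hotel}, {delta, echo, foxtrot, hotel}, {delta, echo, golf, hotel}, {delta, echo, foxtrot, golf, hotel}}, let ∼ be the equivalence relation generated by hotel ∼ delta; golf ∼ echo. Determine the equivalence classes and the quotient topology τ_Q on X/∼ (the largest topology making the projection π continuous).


X/∼ = {[delta=hotel], [echo=golf], [foxtrot]}; |τ_Q| = 4.

Equivalence classes: [delta=hotel], [echo=golf], [foxtrot].
Quotient map π: X → X/∼ sends delta ↦ [delta=hotel], echo ↦ [echo=golf], foxtrot ↦ [foxtrot], golf ↦ [echo=golf], hotel ↦ [delta=hotel].
For each subset V ⊆ X/∼, compute π^{-1}(V) ⊆ X and check whether π^{-1}(V) ∈ τ. V is open in τ_Q iff π^{-1}(V) ∈ τ.
  V = {}: π^{-1}(V) = ∅ ∈ τ ✓.
  V = {[delta=hotel]}: π^{-1}(V) = {delta, hotel} ∈ τ ✓.
  V = {[echo=golf]}: π^{-1}(V) = {echo, golf} ∉ τ ✗.
  V = {[delta=hotel], [echo=golf]}: π^{-1}(V) = {delta, echo, golf, hotel} ∈ τ ✓.
  V = {[foxtrot]}: π^{-1}(V) = {foxtrot} ∉ τ ✗.
  V = {[delta=hotel], [foxtrot]}: π^{-1}(V) = {delta, foxtrot, hotel} ∉ τ ✗.
  V = {[echo=golf], [foxtrot]}: π^{-1}(V) = {echo, foxtrot, golf} ∉ τ ✗.
  V = {[delta=hotel], [echo=golf], [foxtrot]}: π^{-1}(V) = {delta, echo, foxtrot, golf, hotel} ∈ τ ✓.
Open sets in the quotient: τ_Q = {{}, {[delta=hotel]}, {[delta=hotel], [echo=golf]}, {[delta=hotel], [echo=golf], [foxtrot]}} (4 elements).


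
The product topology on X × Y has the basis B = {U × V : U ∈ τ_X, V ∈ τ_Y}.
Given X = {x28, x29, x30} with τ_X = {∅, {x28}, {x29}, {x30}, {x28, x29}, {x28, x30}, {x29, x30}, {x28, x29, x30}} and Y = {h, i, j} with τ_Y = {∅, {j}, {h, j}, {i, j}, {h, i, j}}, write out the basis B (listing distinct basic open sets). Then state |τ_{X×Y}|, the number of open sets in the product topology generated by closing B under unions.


Basis B = {∅ × ∅, {x28} × {j}, {x29} × {j}, {x30} × {j}, {x28} × {h, j}, {x28} × {i, j}, {x28, x29} × {j}, {x28, x30} × {j}, {x29} × {h, j}, {x29} × {i, j}, {x29, x30} × {j}, {x30} × {h, j}, {x30} × {i, j}, {x28} × {h, i, j}, {x28, x29, x30} × {j}, {x29} × {h, i, j}, {x30} × {h, i, j}, {x28, x29} × {h, j}, {x28, x30} × {h, j}, {x28, x29} × {i, j}, {x28, x30} × {i, j}, {x29, x30} × {h, j}, {x29, x30} × {i, j}, {x28, x29} × {h, i, j}, {x28, x30} × {h, i, j}, {x28, x29, x30} × {h, j}, {x28, x29, x30} × {i, j}, {x29, x30} × {h, i, j}, {x28, x29, x30} × {h, i, j}}; |τ_{X×Y}| = 125.

Enumerate products U × V with U ∈ τ_X, V ∈ τ_Y (deduplicated):
  ∅ × ∅ = {} (∅)
  {x28} × {j} = {(x28,j)}
  {x29} × {j} = {(x29,j)}
  {x30} × {j} = {(x30,j)}
  {x28} × {h, j} = {(x28,h), (x28,j)}
  {x28} × {i, j} = {(x28,i), (x28,j)}
  {x28, x29} × {j} = {(x28,j), (x29,j)}
  {x28, x30} × {j} = {(x28,j), (x30,j)}
  {x29} × {h, j} = {(x29,h), (x29,j)}
  {x29} × {i, j} = {(x29,i), (x29,j)}
  {x29, x30} × {j} = {(x29,j), (x30,j)}
  {x30} × {h, j} = {(x30,h), (x30,j)}
  {x30} × {i, j} = {(x30,i), (x30,j)}
  {x28} × {h, i, j} = {(x28,h), (x28,i), (x28,j)}
  {x28, x29, x30} × {j} = {(x28,j), (x29,j), (x30,j)}
  {x29} × {h, i, j} = {(x29,h), (x29,i), (x29,j)}
  {x30} × {h, i, j} = {(x30,h), (x30,i), (x30,j)}
  {x28, x29} × {h, j} = {(x28,h), (x28,j), (x29,h), (x29,j)}
  {x28, x30} × {h, j} = {(x28,h), (x28,j), (x30,h), (x30,j)}
  {x28, x29} × {i, j} = {(x28,i), (x28,j), (x29,i), (x29,j)}
  {x28, x30} × {i, j} = {(x28,i), (x28,j), (x30,i), (x30,j)}
  {x29, x30} × {h, j} = {(x29,h), (x29,j), (x30,h), (x30,j)}
  {x29, x30} × {i, j} = {(x29,i), (x29,j), (x30,i), (x30,j)}
  {x28, x29} × {h, i, j} = {(x28,h), (x28,i), (x28,j), (x29,h), (x29,i), (x29,j)}
  {x28, x30} × {h, i, j} = {(x28,h), (x28,i), (x28,j), (x30,h), (x30,i), (x30,j)}
  {x28, x29, x30} × {h, j} = {(x28,h), (x28,j), (x29,h), (x29,j), (x30,h), (x30,j)}
  {x28, x29, x30} × {i, j} = {(x28,i), (x28,j), (x29,i), (x29,j), (x30,i), (x30,j)}
  {x29, x30} × {h, i, j} = {(x29,h), (x29,i), (x29,j), (x30,h), (x30,i), (x30,j)}
  {x28, x29, x30} × {h, i, j} = {(x28,h), (x28,i), (x28,j), (x29,h), (x29,i), (x29,j), (x30,h), (x30,i), (x30,j)}
These 29 distinct sets form the basis B.
Close under arbitrary unions to get τ_{X×Y}; counting gives |τ_{X×Y}| = 125.


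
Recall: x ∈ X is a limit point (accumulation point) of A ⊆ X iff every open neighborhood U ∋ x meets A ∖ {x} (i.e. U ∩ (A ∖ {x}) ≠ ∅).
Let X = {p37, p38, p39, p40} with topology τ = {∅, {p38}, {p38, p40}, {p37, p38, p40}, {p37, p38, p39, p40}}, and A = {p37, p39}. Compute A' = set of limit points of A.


A' = {p39}

For each x ∈ X, list the open sets U ∈ τ with x ∈ U, then check whether U ∩ (A ∖ {x}) ≠ ∅ for every such U.
  x = p37: open {p37, p38, p40} ∋ x has {p37, p38, p40} ∩ (A ∖ {p37}) = ∅, so x is NOT a limit point.
  x = p38: open {p38} ∋ x has {p38} ∩ (A ∖ {p38}) = ∅, so x is NOT a limit point.
  x = p39: opens ∋ x are {p37, p38, p39, p40}; each meets A ∖ {p39}, so x IS a limit point.
  x = p40: open {p38, p40} ∋ x has {p38, p40} ∩ (A ∖ {p40}) = ∅, so x is NOT a limit point.
Collecting: A' = {p39}.


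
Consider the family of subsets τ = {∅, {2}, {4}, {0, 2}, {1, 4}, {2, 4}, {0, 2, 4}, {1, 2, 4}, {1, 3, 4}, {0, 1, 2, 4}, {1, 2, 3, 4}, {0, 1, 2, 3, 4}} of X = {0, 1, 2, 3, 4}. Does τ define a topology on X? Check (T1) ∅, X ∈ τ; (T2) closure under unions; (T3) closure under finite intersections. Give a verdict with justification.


τ IS a topology on X.

Axiom (T1): ∅ ∈ τ? Yes; X ∈ τ? Yes.
Axiom (T2/T3): check pairwise unions and intersections of members of τ.
All pairwise intersections and unions checked — each lies in τ. Therefore τ satisfies (T1), (T2), (T3): it IS a topology on X.


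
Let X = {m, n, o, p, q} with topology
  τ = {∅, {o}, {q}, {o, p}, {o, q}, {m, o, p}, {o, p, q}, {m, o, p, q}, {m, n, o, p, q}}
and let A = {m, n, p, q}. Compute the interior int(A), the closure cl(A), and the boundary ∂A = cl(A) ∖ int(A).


int(A) = {q}, cl(A) = {m, n, p, q}, ∂A = {m, n, p}.

Closed sets in (X, τ) are complements of opens:
  closed(X, τ) = {∅, {n}, {m, n}, {n, q}, {m, n, p}, {m, n, q}, {m, n, o, p}, {m, n, p, q}, {m, n, o, p, q}}.
int(A) = ⋃ {U ∈ τ : U ⊆ A}. Opens contained in A: ∅, {q}.
Taking the union of these: int(A) = {q}.
cl(A) = ⋂ {C closed : A ⊆ C}. Closed sets containing A: {m, n, p, q}, {m, n, o, p, q}.
Intersecting these: cl(A) = {m, n, p, q}.
∂A = cl(A) ∖ int(A) = {m, n, p, q} ∖ {q} = {m, n, p}.


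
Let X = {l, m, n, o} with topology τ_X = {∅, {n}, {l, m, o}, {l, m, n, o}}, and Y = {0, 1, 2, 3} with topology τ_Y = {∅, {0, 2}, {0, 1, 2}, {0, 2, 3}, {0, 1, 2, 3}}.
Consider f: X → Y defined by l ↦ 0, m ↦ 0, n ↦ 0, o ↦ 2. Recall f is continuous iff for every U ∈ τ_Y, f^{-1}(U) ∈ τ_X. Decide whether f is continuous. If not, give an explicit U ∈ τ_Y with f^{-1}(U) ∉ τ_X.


f IS continuous.

Compute f^{-1}(U) for each U ∈ τ_Y:
  U = ∅: f^{-1}(U) = ∅ ∈ τ_X ✓.
  U = {0, 2}: f^{-1}(U) = {l, m, n, o} ∈ τ_X ✓.
  U = {0, 1, 2}: f^{-1}(U) = {l, m, n, o} ∈ τ_X ✓.
  U = {0, 2, 3}: f^{-1}(U) = {l, m, n, o} ∈ τ_X ✓.
  U = {0, 1, 2, 3}: f^{-1}(U) = {l, m, n, o} ∈ τ_X ✓.
Every preimage lies in τ_X, so f IS continuous.


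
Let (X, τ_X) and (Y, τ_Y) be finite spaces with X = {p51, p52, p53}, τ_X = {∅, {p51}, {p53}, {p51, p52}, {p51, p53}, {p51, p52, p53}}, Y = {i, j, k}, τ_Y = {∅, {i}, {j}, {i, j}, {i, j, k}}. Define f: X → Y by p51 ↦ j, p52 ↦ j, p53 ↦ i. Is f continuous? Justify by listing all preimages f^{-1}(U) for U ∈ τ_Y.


f IS continuous.

Compute f^{-1}(U) for each U ∈ τ_Y:
  U = ∅: f^{-1}(U) = ∅ ∈ τ_X ✓.
  U = {i}: f^{-1}(U) = {p53} ∈ τ_X ✓.
  U = {j}: f^{-1}(U) = {p51, p52} ∈ τ_X ✓.
  U = {i, j}: f^{-1}(U) = {p51, p52, p53} ∈ τ_X ✓.
  U = {i, j, k}: f^{-1}(U) = {p51, p52, p53} ∈ τ_X ✓.
Every preimage lies in τ_X, so f IS continuous.


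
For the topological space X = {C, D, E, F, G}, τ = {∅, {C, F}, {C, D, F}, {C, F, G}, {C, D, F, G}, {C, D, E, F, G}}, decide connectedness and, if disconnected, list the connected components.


(X, τ) is connected.

Find clopen sets (U ∈ τ with X ∖ U ∈ τ):
  U = ∅, X ∖ U = {C, D, E, F, G} — both open, so U is clopen.
  U = {C, D, E, F, G}, X ∖ U = ∅ — both open, so U is clopen.
Only trivial clopens (∅ and X) exist, so (X, τ) is connected.
Compute connected components by grouping points that agree on all clopens:
  component: {C, D, E, F, G}
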